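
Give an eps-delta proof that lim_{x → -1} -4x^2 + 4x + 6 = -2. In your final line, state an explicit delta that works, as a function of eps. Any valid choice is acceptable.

delta = min(1, eps/16)

Let eps > 0 be given. We want delta > 0 such that 0 < |x + 1| < delta implies |(-4x^2 + 4x + 6) + 2| < eps.
(-4x^2 + 4x + 6) + 2 = -4x^2 + 4x + 8 = (x + 1)(-4x + 8).
So |(-4x^2 + 4x + 6) + 2| = |x + 1|·|-4x + 8|.
Require delta ≤ 1. Then |x + 1| < 1 gives |x| < 2, and by the triangle inequality |-4x + 8| ≤ 4·2 + 8 = 16.
Hence |(-4x^2 + 4x + 6) + 2| ≤ 16|x + 1| < eps provided |x + 1| < eps/16.
Choosing delta = min(1, eps/16) ensures both conditions, hence |(-4x^2 + 4x + 6) + 2| < eps.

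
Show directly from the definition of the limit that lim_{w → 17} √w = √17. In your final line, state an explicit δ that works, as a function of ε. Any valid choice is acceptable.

Let ε > 0 be given. We want δ > 0 such that 0 < |w − 17| < δ implies |√w − √17| < ε.
Rationalise: √w − √17 = (w − 17)/(√w + √17), so |√w − √17| = |w − 17|/(√w + √17).
Restrict δ ≤ 17 so that |w − 17| < 17 forces w > 0, and then √w + √17 > √17.
Hence |√w − √17| < |w − 17|/√17, which is < ε once |w − 17| < √17·ε.
Take δ = min(17, √17·ε). If 0 < |w − 17| < δ then w > 0 and |√w − √17| < |w − 17|/√17 < ε.

δ = min(17, √17·ε)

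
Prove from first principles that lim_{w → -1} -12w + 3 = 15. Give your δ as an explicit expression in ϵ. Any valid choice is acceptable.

δ = ϵ/12

Suppose ϵ > 0. We need δ > 0 so that 0 < |w + 1| < δ implies |(-12w + 3) − 15| < ϵ.
Since (-12w + 3) − 15 = -12(w + 1), we have |(-12w + 3) − 15| = 12|w + 1|.
Thus it suffices that |w + 1| < ϵ/12.
Choosing δ = ϵ/12 gives |(-12w + 3) − 15| = 12|w + 1| < ϵ whenever |w + 1| < δ.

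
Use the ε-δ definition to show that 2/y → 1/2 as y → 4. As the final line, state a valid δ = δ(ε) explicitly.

Let ε > 0. We seek δ > 0 such that 0 < |y − 4| < δ implies |2/y − (1/2)| < ε.
|2/y − (1/2)| = 2·|4 − y|/(4·|y|) = 2|y − 4|/(4|y|).
Restrict δ ≤ 2. Then |y − 4| < 2 gives |y| > 2, so 4|y| > 8.
Then |2/y − (1/2)| < 2|y − 4|/8, which is < ε when |y − 4| < 4ε.
Take δ = min(2, 4ε). Then 0 < |y − 4| < δ gives both |y − 4| < 2 and |y − 4| < 4ε, so |2/y − (1/2)| < ε.

δ = min(2, 4ε)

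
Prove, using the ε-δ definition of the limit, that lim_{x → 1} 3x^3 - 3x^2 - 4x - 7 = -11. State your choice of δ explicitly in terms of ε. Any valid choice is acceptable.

Suppose ε > 0. We want δ > 0 such that 0 < |x − 1| < δ implies |(3x^3 - 3x^2 - 4x - 7) + 11| < ε.
(3x^3 - 3x^2 - 4x - 7) + 11 = 3x^3 - 3x^2 - 4x + 4 = (x − 1)(3x^2 - 4).
So |(3x^3 - 3x^2 - 4x - 7) + 11| = |x − 1|·|3x^2 - 4|.
Require δ ≤ 1. Then |x − 1| < 1 gives |x| < 2, and by the triangle inequality |3x^2 - 4| ≤ 3·2^2 + 4 = 16.
Hence |(3x^3 - 3x^2 - 4x - 7) + 11| ≤ 16|x − 1| < ε provided |x − 1| < ε/16.
Take δ = min(1, ε/16). Then 0 < |x − 1| < δ gives both |x − 1| < 1 and |x − 1| < ε/16, so |(3x^3 - 3x^2 - 4x - 7) + 11| < ε.

δ = min(1, ε/16)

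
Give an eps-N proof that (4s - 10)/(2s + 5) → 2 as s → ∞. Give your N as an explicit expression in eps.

Let eps > 0. We seek N > 0 such that s > N implies |(4s - 10)/(2s + 5) − 2| < eps.
(4s - 10)/(2s + 5) − 2 = (2(4s - 10) − 4(2s + 5)) / (2(2s + 5)) = -40/(2(2s + 5)).
For s > 0 we have 2s + 5 > 2s, so |(4s - 10)/(2s + 5) − 2| = 40/(2(2s + 5)) < 40/(2·2s) = 10/s.
Thus |(4s - 10)/(2s + 5) − 2| < eps whenever s > 10/eps.
Take N = 10/eps. If s > N then |(4s - 10)/(2s + 5) − 2| < 10/s < eps.

N = 10/eps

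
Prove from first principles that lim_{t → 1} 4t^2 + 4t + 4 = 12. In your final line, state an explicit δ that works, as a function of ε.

δ = min(2, ε/20)

Suppose ε > 0. We want δ > 0 such that 0 < |t − 1| < δ implies |(4t^2 + 4t + 4) − 12| < ε.
(4t^2 + 4t + 4) − 12 = 4t^2 + 4t - 8 = (t − 1)(4t + 8).
So |(4t^2 + 4t + 4) − 12| = |t − 1|·|4t + 8|.
Assume first that |t − 1| < 2, so |t| < 3. Then |4t + 8| ≤ 4·3 + 8 = 20.
Hence |(4t^2 + 4t + 4) − 12| ≤ 20|t − 1| < ε provided |t − 1| < ε/20.
Take δ = min(2, ε/20). Then 0 < |t − 1| < δ gives both |t − 1| < 2 and |t − 1| < ε/20, so |(4t^2 + 4t + 4) − 12| < ε.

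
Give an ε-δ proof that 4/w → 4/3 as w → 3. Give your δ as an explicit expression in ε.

Fix ε > 0. We seek δ > 0 such that 0 < |w − 3| < δ implies |4/w − (4/3)| < ε.
|4/w − (4/3)| = 4·|3 − w|/(3·|w|) = 4|w − 3|/(3|w|).
Restrict δ ≤ 3/2. Then |w − 3| < 3/2 gives |w| > 3/2, so 3|w| > 9/2.
Then |4/w − (4/3)| < 4|w − 3|/(9/2), which is < ε when |w − 3| < (9/8)ε.
Take δ = min(3/2, (9/8)ε). Then 0 < |w − 3| < δ gives both |w − 3| < 3/2 and |w − 3| < (9/8)ε, so |4/w − (4/3)| < ε.

δ = min(3/2, (9/8)ε)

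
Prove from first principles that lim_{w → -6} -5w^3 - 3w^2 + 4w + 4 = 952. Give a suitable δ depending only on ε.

Suppose ε > 0. We want δ > 0 such that 0 < |w + 6| < δ implies |(-5w^3 - 3w^2 + 4w + 4) − 952| < ε.
(-5w^3 - 3w^2 + 4w + 4) − 952 = -5w^3 - 3w^2 + 4w - 948 = (w + 6)(-5w^2 + 27w - 158).
So |(-5w^3 - 3w^2 + 4w + 4) − 952| = |w + 6|·|-5w^2 + 27w - 158|.
Assume first that |w + 6| < 2, so |w| < 8. Then |-5w^2 + 27w - 158| ≤ 5·8^2 + 27·8 + 158 = 694.
Hence |(-5w^3 - 3w^2 + 4w + 4) − 952| ≤ 694|w + 6| < ε provided |w + 6| < ε/694.
Choosing δ = min(2, ε/694) ensures both conditions, hence |(-5w^3 - 3w^2 + 4w + 4) − 952| < ε.

δ = min(2, ε/694)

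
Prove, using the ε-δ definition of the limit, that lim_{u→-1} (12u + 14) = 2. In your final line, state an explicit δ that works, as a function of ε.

δ = ε/12

Suppose ε > 0. We need δ > 0 so that 0 < |u + 1| < δ implies |(12u + 14) − 2| < ε.
Since (12u + 14) − 2 = 12(u + 1), we have |(12u + 14) − 2| = 12|u + 1|.
So 12|u + 1| < ε exactly when |u + 1| < ε/12.
Take δ = ε/12. If 0 < |u + 1| < δ then |(12u + 14) − 2| = 12|u + 1| < 12·(ε/12) = ε.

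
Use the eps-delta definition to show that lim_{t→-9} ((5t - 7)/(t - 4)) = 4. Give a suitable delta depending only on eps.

delta = min(13/2, (13/2)eps)

Let eps > 0 be given. We want delta > 0 with 0 < |t + 9| < delta ⇒ |(5t - 7)/(t - 4) − 4| < eps.
Combining over a common denominator, (5t - 7)/(t - 4) − 4 = [(5t - 7)·(-13) − (-52)·(t - 4)] / [(-13)·(t - 4)] = -13(t + 9) / ((-13)(t - 4)).
So |(5t - 7)/(t - 4) − 4| = 13|t + 9| / (13·|t − 4|).
Restrict delta ≤ 13/2. Then |t + 9| < 13/2 gives |t − 4| = |(t + 9) + (-13)| ≥ 13 − 13/2 = 13/2.
Hence |(5t - 7)/(t - 4) − 4| < 13|t + 9|/(13·(13/2)) = (2/13)|t + 9|, which is < eps once |t + 9| < (13/2)eps.
Take delta = min(13/2, (13/2)eps). Then 0 < |t + 9| < delta forces both bounds, so |(5t - 7)/(t - 4) − 4| < eps.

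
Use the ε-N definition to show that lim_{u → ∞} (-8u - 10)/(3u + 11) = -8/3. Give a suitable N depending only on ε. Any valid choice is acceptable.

N = (58/9)/ε

Let ε > 0 be given. We seek N > 0 such that u > N implies |(-8u - 10)/(3u + 11) + 8/3| < ε.
(-8u - 10)/(3u + 11) + 8/3 = (3(-8u - 10) − (-8)(3u + 11)) / (3(3u + 11)) = 58/(3(3u + 11)).
For u > 0 we have 3u + 11 > 3u, so |(-8u - 10)/(3u + 11) + 8/3| = 58/(3(3u + 11)) < 58/(3·3u) = (58/9)/u.
Thus |(-8u - 10)/(3u + 11) + 8/3| < ε whenever u > (58/9)/ε.
Take N = (58/9)/ε. If u > N then |(-8u - 10)/(3u + 11) + 8/3| < (58/9)/u < ε.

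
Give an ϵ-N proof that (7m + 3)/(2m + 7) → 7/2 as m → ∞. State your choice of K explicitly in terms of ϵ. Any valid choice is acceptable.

K = (43/4)/ϵ

Let ϵ > 0. For m ≥ 1, |(7m + 3)/(2m + 7) − (7/2)| = |-43|/(2(2m + 7)) = 43/(2(2m + 7)).
Since 2m + 7 ≥ 2m for m ≥ 1, this is ≤ 43/(2·2m) = (43/4)/m.
So |(7m + 3)/(2m + 7) − (7/2)| < ϵ whenever m > (43/4)/ϵ.
Take K = (43/4)/ϵ. If m > K then |(7m + 3)/(2m + 7) − (7/2)| ≤ (43/4)/m < ϵ.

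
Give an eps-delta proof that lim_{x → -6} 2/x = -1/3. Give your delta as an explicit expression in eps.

Suppose eps > 0. We seek delta > 0 such that 0 < |x + 6| < delta implies |2/x + 1/3| < eps.
|2/x + 1/3| = 2·|-6 − x|/(6·|x|) = 2|x + 6|/(6|x|).
Require delta ≤ 3 so that |x| > 6 − 3 = 3, hence 6|x| > 18.
Then |2/x + 1/3| < 2|x + 6|/18, which is < eps when |x + 6| < 9eps.
Take delta = min(3, 9eps). Then 0 < |x + 6| < delta gives both |x + 6| < 3 and |x + 6| < 9eps, so |2/x + 1/3| < eps.

delta = min(3, 9eps)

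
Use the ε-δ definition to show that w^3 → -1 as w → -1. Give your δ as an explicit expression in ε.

Suppose ε > 0. We seek δ > 0 with 0 < |w + 1| < δ ⇒ |w^3 + 1| < ε.
Factor: w^3 + 1 = (w + 1)(w^2 - w + 1), so |w^3 + 1| = |w + 1|·|w^2 - w + 1|.
Impose δ ≤ 1 so that |w| < 2; then |w^2 - w + 1| ≤ 7.
Hence |w^3 + 1| ≤ 7|w + 1|, which is < ε once |w + 1| < ε/7.
Take δ = min(1, ε/7). If 0 < |w + 1| < δ then both bounds hold and |w^3 + 1| ≤ 7|w + 1| < 7·(ε/7) = ε.

δ = min(1, ε/7)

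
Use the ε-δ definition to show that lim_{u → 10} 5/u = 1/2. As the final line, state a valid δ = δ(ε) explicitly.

Suppose ε > 0. We seek δ > 0 such that 0 < |u − 10| < δ implies |5/u − (1/2)| < ε.
|5/u − (1/2)| = 5·|10 − u|/(10·|u|) = 5|u − 10|/(10|u|).
Restrict δ ≤ 5. Then |u − 10| < 5 gives |u| > 5, so 10|u| > 50.
Then |5/u − (1/2)| < 5|u − 10|/50, which is < ε when |u − 10| < 10ε.
Take δ = min(5, 10ε). Then 0 < |u − 10| < δ gives both |u − 10| < 5 and |u − 10| < 10ε, so |5/u − (1/2)| < ε.

δ = min(5, 10ε)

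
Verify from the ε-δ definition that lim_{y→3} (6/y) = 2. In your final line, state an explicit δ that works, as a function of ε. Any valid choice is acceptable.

Suppose ε > 0. We seek δ > 0 such that 0 < |y − 3| < δ implies |6/y − 2| < ε.
|6/y − 2| = 6·|3 − y|/(3·|y|) = 6|y − 3|/(3|y|).
Restrict δ ≤ 3/2. Then |y − 3| < 3/2 gives |y| > 3/2, so 3|y| > 9/2.
Then |6/y − 2| < 6|y − 3|/(9/2), which is < ε when |y − 3| < (3/4)ε.
Take δ = min(3/2, (3/4)ε). Then 0 < |y − 3| < δ gives both |y − 3| < 3/2 and |y − 3| < (3/4)ε, so |6/y − 2| < ε.

δ = min(3/2, (3/4)ε)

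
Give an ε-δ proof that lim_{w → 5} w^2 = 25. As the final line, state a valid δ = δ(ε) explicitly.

δ = min(2, ε/12)

Suppose ε > 0. We seek δ > 0 with 0 < |w − 5| < δ ⇒ |w^2 − 25| < ε.
Factor: w^2 − 25 = (w − 5)(w + 5), so |w^2 − 25| = |w − 5|·|w + 5|.
Restrict δ ≤ 2. Then |w − 5| < 2 gives |w| < 7, so by the triangle inequality |w + 5| ≤ 7 + 5 = 12.
Hence |w^2 − 25| ≤ 12|w − 5|, which is < ε once |w − 5| < ε/12.
Take δ = min(2, ε/12). If 0 < |w − 5| < δ then both bounds hold and |w^2 − 25| ≤ 12|w − 5| < 12·(ε/12) = ε.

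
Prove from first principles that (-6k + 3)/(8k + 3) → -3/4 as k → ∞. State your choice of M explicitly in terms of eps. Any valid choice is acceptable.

Fix eps > 0. For k ≥ 1, |(-6k + 3)/(8k + 3) + 3/4| = |42|/(8(8k + 3)) = 42/(8(8k + 3)).
Since 8k + 3 ≥ 8k for k ≥ 1, this is ≤ 42/(8·8k) = (21/32)/k.
So |(-6k + 3)/(8k + 3) + 3/4| < eps whenever k > (21/32)/eps.
Take M = (21/32)/eps. If k > M then |(-6k + 3)/(8k + 3) + 3/4| ≤ (21/32)/k < eps.

M = (21/32)/eps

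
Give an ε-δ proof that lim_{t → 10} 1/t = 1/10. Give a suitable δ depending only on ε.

Let ε > 0. We seek δ > 0 such that 0 < |t − 10| < δ implies |1/t − (1/10)| < ε.
|1/t − (1/10)| = |10 − t|/(10·|t|) = |t − 10|/(10|t|).
Require δ ≤ 5 so that |t| > 10 − 5 = 5, hence 10|t| > 50.
Then |1/t − (1/10)| < |t − 10|/50, which is < ε when |t − 10| < 50ε.
Take δ = min(5, 50ε). Then 0 < |t − 10| < δ gives both |t − 10| < 5 and |t − 10| < 50ε, so |1/t − (1/10)| < ε.

δ = min(5, 50ε)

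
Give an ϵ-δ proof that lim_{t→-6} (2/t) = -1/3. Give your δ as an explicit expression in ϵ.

Let ϵ > 0 be given. We seek δ > 0 such that 0 < |t + 6| < δ implies |2/t + 1/3| < ϵ.
|2/t + 1/3| = 2·|-6 − t|/(6·|t|) = 2|t + 6|/(6|t|).
Require δ ≤ 3 so that |t| > 6 − 3 = 3, hence 6|t| > 18.
Then |2/t + 1/3| < 2|t + 6|/18, which is < ϵ when |t + 6| < 9ϵ.
Take δ = min(3, 9ϵ). Then 0 < |t + 6| < δ gives both |t + 6| < 3 and |t + 6| < 9ϵ, so |2/t + 1/3| < ϵ.

δ = min(3, 9ϵ)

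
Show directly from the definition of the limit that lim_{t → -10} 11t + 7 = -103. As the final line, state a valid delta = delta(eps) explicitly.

delta = eps/11

Let eps > 0 be given. We need delta > 0 so that 0 < |t + 10| < delta implies |(11t + 7) + 103| < eps.
|(11t + 7) + 103| = |11t + 110| = 11|t + 10|.
So 11|t + 10| < eps exactly when |t + 10| < eps/11.
Take delta = eps/11. If 0 < |t + 10| < delta then |(11t + 7) + 103| = 11|t + 10| < 11·(eps/11) = eps.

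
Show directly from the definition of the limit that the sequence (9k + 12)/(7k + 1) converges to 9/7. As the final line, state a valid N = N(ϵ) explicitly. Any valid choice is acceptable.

N = (75/49)/ϵ

Let ϵ > 0 be given. For k ≥ 1, |(9k + 12)/(7k + 1) − (9/7)| = |75|/(7(7k + 1)) = 75/(7(7k + 1)).
Since 7k + 1 ≥ 7k for k ≥ 1, this is ≤ 75/(7·7k) = (75/49)/k.
So |(9k + 12)/(7k + 1) − (9/7)| < ϵ whenever k > (75/49)/ϵ.
Take N = (75/49)/ϵ. If k > N then |(9k + 12)/(7k + 1) − (9/7)| ≤ (75/49)/k < ϵ.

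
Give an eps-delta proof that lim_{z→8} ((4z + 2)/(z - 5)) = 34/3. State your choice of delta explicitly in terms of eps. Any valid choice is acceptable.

delta = min(3/2, (9/44)eps)

Fix eps > 0. We want delta > 0 with 0 < |z − 8| < delta ⇒ |(4z + 2)/(z - 5) − (34/3)| < eps.
Combining over a common denominator, (4z + 2)/(z - 5) − (34/3) = [(4z + 2)·3 − 34·(z - 5)] / [3·(z - 5)] = -22(z − 8) / (3(z - 5)).
So |(4z + 2)/(z - 5) − (34/3)| = 22|z − 8| / (3·|z − 5|).
Require delta ≤ 3/2, so |z − 5| ≥ |3| − |z − 8| > 3 − 3/2 = 3/2.
Hence |(4z + 2)/(z - 5) − (34/3)| < 22|z − 8|/(3·(3/2)) = (44/9)|z − 8|, which is < eps once |z − 8| < (9/44)eps.
Take delta = min(3/2, (9/44)eps). Then 0 < |z − 8| < delta forces both bounds, so |(4z + 2)/(z - 5) − (34/3)| < eps.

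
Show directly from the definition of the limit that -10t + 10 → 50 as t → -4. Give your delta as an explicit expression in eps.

delta = eps/10

Suppose eps > 0. We need delta > 0 so that 0 < |t + 4| < delta implies |(-10t + 10) − 50| < eps.
Since (-10t + 10) − 50 = -10(t + 4), we have |(-10t + 10) − 50| = 10|t + 4|.
So 10|t + 4| < eps exactly when |t + 4| < eps/10.
Choosing delta = eps/10 gives |(-10t + 10) − 50| = 10|t + 4| < eps whenever |t + 4| < delta.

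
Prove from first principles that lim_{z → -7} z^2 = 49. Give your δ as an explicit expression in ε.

Let ε > 0. We seek δ > 0 with 0 < |z + 7| < δ ⇒ |z^2 − 49| < ε.
Factor: z^2 − 49 = (z + 7)(z - 7), so |z^2 − 49| = |z + 7|·|z - 7|.
Impose δ ≤ 2 so that |z| < 9; then |z - 7| ≤ 16.
Hence |z^2 − 49| ≤ 16|z + 7|, which is < ε once |z + 7| < ε/16.
Take δ = min(2, ε/16). If 0 < |z + 7| < δ then both bounds hold and |z^2 − 49| ≤ 16|z + 7| < 16·(ε/16) = ε.

δ = min(2, ε/16)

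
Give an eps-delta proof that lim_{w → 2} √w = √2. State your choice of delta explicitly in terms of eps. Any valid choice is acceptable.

Let eps > 0. We want delta > 0 such that 0 < |w − 2| < delta implies |√w − √2| < eps.
Multiplying by the conjugate, |√w − √2| = |w − 2|/(√w + √2).
Restrict delta ≤ 2 so that |w − 2| < 2 forces w > 0, and then √w + √2 > √2.
Hence |√w − √2| < |w − 2|/√2, which is < eps once |w − 2| < √2·eps.
Take delta = min(2, √2·eps). If 0 < |w − 2| < delta then w > 0 and |√w − √2| < |w − 2|/√2 < eps.

delta = min(2, √2·eps)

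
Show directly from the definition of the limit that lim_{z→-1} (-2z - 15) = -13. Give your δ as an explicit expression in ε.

δ = ε/2

Fix ε > 0. We need δ > 0 so that 0 < |z + 1| < δ implies |(-2z - 15) + 13| < ε.
Since (-2z - 15) + 13 = -2(z + 1), we have |(-2z - 15) + 13| = 2|z + 1|.
So 2|z + 1| < ε exactly when |z + 1| < ε/2.
Take δ = ε/2. If 0 < |z + 1| < δ then |(-2z - 15) + 13| = 2|z + 1| < 2·(ε/2) = ε.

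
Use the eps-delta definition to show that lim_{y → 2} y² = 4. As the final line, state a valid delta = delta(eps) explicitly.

delta = min(1, eps/5)

Fix eps > 0. We seek delta > 0 with 0 < |y − 2| < delta ⇒ |y² − 4| < eps.
Factor: y² − 4 = (y − 2)(y + 2), so |y² − 4| = |y − 2|·|y + 2|.
Impose delta ≤ 1 so that |y| < 3; then |y + 2| ≤ 5.
Hence |y² − 4| ≤ 5|y − 2|, which is < eps once |y − 2| < eps/5.
Take delta = min(1, eps/5). If 0 < |y − 2| < delta then both bounds hold and |y² − 4| ≤ 5|y − 2| < 5·(eps/5) = eps.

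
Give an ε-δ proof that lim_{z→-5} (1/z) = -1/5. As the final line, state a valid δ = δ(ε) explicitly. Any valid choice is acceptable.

δ = min(5/2, (25/2)ε)

Let ε > 0 be given. We seek δ > 0 such that 0 < |z + 5| < δ implies |1/z + 1/5| < ε.
|1/z + 1/5| = |-5 − z|/(5·|z|) = |z + 5|/(5|z|).
Restrict δ ≤ 5/2. Then |z + 5| < 5/2 gives |z| > 5/2, so 5|z| > 25/2.
Then |1/z + 1/5| < |z + 5|/(25/2), which is < ε when |z + 5| < (25/2)ε.
Take δ = min(5/2, (25/2)ε). Then 0 < |z + 5| < δ gives both |z + 5| < 5/2 and |z + 5| < (25/2)ε, so |1/z + 1/5| < ε.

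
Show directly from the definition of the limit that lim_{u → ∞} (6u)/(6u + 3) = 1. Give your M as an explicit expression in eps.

Let eps > 0 be given. We seek M > 0 such that u > M implies |(6u)/(6u + 3) − 1| < eps.
(6u)/(6u + 3) − 1 = (6(6u) − 6(6u + 3)) / (6(6u + 3)) = -18/(6(6u + 3)).
For u > 0 we have 6u + 3 > 6u, so |(6u)/(6u + 3) − 1| = 18/(6(6u + 3)) < 18/(6·6u) = (1/2)/u.
Thus |(6u)/(6u + 3) − 1| < eps whenever u > (1/2)/eps.
Take M = (1/2)/eps. If u > M then |(6u)/(6u + 3) − 1| < (1/2)/u < eps.

M = (1/2)/eps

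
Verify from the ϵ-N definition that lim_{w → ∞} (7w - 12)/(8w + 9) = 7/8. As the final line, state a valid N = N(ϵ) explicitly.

N = (159/64)/ϵ

Let ϵ > 0 be given. We seek N > 0 such that w > N implies |(7w - 12)/(8w + 9) − (7/8)| < ϵ.
(7w - 12)/(8w + 9) − (7/8) = (8(7w - 12) − 7(8w + 9)) / (8(8w + 9)) = -159/(8(8w + 9)).
For w > 0 we have 8w + 9 > 8w, so |(7w - 12)/(8w + 9) − (7/8)| = 159/(8(8w + 9)) < 159/(8·8w) = (159/64)/w.
Thus |(7w - 12)/(8w + 9) − (7/8)| < ϵ whenever w > (159/64)/ϵ.
Take N = (159/64)/ϵ. If w > N then |(7w - 12)/(8w + 9) − (7/8)| < (159/64)/w < ϵ.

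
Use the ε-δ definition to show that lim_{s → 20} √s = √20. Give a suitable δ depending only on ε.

δ = min(20, √20·ε)

Fix ε > 0. We want δ > 0 such that 0 < |s − 20| < δ implies |√s − √20| < ε.
Rationalise: √s − √20 = (s − 20)/(√s + √20), so |√s − √20| = |s − 20|/(√s + √20).
Restrict δ ≤ 20 so that |s − 20| < 20 forces s > 0, and then √s + √20 > √20.
Hence |√s − √20| < |s − 20|/√20, which is < ε once |s − 20| < √20·ε.
Take δ = min(20, √20·ε). If 0 < |s − 20| < δ then s > 0 and |√s − √20| < |s − 20|/√20 < ε.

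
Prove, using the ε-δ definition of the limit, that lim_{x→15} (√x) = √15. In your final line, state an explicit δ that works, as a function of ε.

δ = min(15, √15·ε)

Suppose ε > 0. We want δ > 0 such that 0 < |x − 15| < δ implies |√x − √15| < ε.
Multiplying by the conjugate, |√x − √15| = |x − 15|/(√x + √15).
Restrict δ ≤ 15 so that |x − 15| < 15 forces x > 0, and then √x + √15 > √15.
Hence |√x − √15| < |x − 15|/√15, which is < ε once |x − 15| < √15·ε.
Take δ = min(15, √15·ε). If 0 < |x − 15| < δ then x > 0 and |√x − √15| < |x − 15|/√15 < ε.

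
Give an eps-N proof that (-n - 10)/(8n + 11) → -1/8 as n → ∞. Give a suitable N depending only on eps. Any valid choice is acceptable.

Fix eps > 0. For n ≥ 1, |(-n - 10)/(8n + 11) + 1/8| = |-69|/(8(8n + 11)) = 69/(8(8n + 11)).
Since 8n + 11 ≥ 8n for n ≥ 1, this is ≤ 69/(8·8n) = (69/64)/n.
So |(-n - 10)/(8n + 11) + 1/8| < eps whenever n > (69/64)/eps.
Take N = (69/64)/eps. If n > N then |(-n - 10)/(8n + 11) + 1/8| ≤ (69/64)/n < eps.

N = (69/64)/eps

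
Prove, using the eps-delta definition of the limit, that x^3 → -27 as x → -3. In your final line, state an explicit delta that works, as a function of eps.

Let eps > 0. We seek delta > 0 with 0 < |x + 3| < delta ⇒ |x^3 + 27| < eps.
Factor: x^3 + 27 = (x + 3)(x^2 - 3x + 9), so |x^3 + 27| = |x + 3|·|x^2 - 3x + 9|.
Impose delta ≤ 1 so that |x| < 4; then |x^2 - 3x + 9| ≤ 37.
Hence |x^3 + 27| ≤ 37|x + 3|, which is < eps once |x + 3| < eps/37.
Take delta = min(1, eps/37). If 0 < |x + 3| < delta then both bounds hold and |x^3 + 27| ≤ 37|x + 3| < 37·(eps/37) = eps.

delta = min(1, eps/37)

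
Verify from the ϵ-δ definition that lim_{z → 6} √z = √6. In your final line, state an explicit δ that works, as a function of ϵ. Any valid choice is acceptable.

Let ϵ > 0. We want δ > 0 such that 0 < |z − 6| < δ implies |√z − √6| < ϵ.
Rationalise: √z − √6 = (z − 6)/(√z + √6), so |√z − √6| = |z − 6|/(√z + √6).
Restrict δ ≤ 6 so that |z − 6| < 6 forces z > 0, and then √z + √6 > √6.
Hence |√z − √6| < |z − 6|/√6, which is < ϵ once |z − 6| < √6·ϵ.
Take δ = min(6, √6·ϵ). If 0 < |z − 6| < δ then z > 0 and |√z − √6| < |z − 6|/√6 < ϵ.

δ = min(6, √6·ϵ)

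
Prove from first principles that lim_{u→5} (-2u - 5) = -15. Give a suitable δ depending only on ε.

δ = ε/2

Suppose ε > 0. We need δ > 0 so that 0 < |u − 5| < δ implies |(-2u - 5) + 15| < ε.
Since (-2u - 5) + 15 = -2(u − 5), we have |(-2u - 5) + 15| = 2|u − 5|.
So 2|u − 5| < ε exactly when |u − 5| < ε/2.
Take δ = ε/2. If 0 < |u − 5| < δ then |(-2u - 5) + 15| = 2|u − 5| < 2·(ε/2) = ε.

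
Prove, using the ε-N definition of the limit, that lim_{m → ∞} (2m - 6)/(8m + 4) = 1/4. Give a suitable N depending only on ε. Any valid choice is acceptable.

Let ε > 0 be given. For m ≥ 1, |(2m - 6)/(8m + 4) − (1/4)| = |-56|/(8(8m + 4)) = 56/(8(8m + 4)).
Since 8m + 4 ≥ 8m for m ≥ 1, this is ≤ 56/(8·8m) = (7/8)/m.
So |(2m - 6)/(8m + 4) − (1/4)| < ε whenever m > (7/8)/ε.
Take N = (7/8)/ε. If m > N then |(2m - 6)/(8m + 4) − (1/4)| ≤ (7/8)/m < ε.

N = (7/8)/ε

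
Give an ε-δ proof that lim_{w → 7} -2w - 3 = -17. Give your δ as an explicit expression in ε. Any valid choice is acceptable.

Suppose ε > 0. We need δ > 0 so that 0 < |w − 7| < δ implies |(-2w - 3) + 17| < ε.
|(-2w - 3) + 17| = |-2w + 14| = 2|w − 7|.
So 2|w − 7| < ε exactly when |w − 7| < ε/2.
Choosing δ = ε/2 gives |(-2w - 3) + 17| = 2|w − 7| < ε whenever |w − 7| < δ.

δ = ε/2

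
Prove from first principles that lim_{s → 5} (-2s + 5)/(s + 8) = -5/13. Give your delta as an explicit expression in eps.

Fix eps > 0. We want delta > 0 with 0 < |s − 5| < delta ⇒ |(-2s + 5)/(s + 8) + 5/13| < eps.
Combining over a common denominator, (-2s + 5)/(s + 8) + 5/13 = [(-2s + 5)·13 − (-5)·(s + 8)] / [13·(s + 8)] = -21(s − 5) / (13(s + 8)).
So |(-2s + 5)/(s + 8) + 5/13| = 21|s − 5| / (13·|s + 8|).
Restrict delta ≤ 13/2. Then |s − 5| < 13/2 gives |s + 8| = |(s − 5) + 13| ≥ 13 − 13/2 = 13/2.
Hence |(-2s + 5)/(s + 8) + 5/13| < 21|s − 5|/(13·(13/2)) = (42/169)|s − 5|, which is < eps once |s − 5| < (169/42)eps.
Take delta = min(13/2, (169/42)eps). Then 0 < |s − 5| < delta forces both bounds, so |(-2s + 5)/(s + 8) + 5/13| < eps.

delta = min(13/2, (169/42)eps)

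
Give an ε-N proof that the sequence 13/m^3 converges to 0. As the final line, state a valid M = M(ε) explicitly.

Fix ε > 0. For m ≥ 1, |13/m^3 − 0| = 13/m^3.
13/m^3 < ε ⇔ m^3 > 13/ε ⇔ m > (13/ε)^{1/3}.
Take M = (13/ε)^{1/3}. Then m > M implies 13/m^3 < ε.

M = (13/ε)^{1/3}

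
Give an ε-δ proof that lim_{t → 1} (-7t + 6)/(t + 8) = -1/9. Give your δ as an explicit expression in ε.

Let ε > 0 be given. We want δ > 0 with 0 < |t − 1| < δ ⇒ |(-7t + 6)/(t + 8) + 1/9| < ε.
Combining over a common denominator, (-7t + 6)/(t + 8) + 1/9 = [(-7t + 6)·9 − (-1)·(t + 8)] / [9·(t + 8)] = -62(t − 1) / (9(t + 8)).
So |(-7t + 6)/(t + 8) + 1/9| = 62|t − 1| / (9·|t + 8|).
Require δ ≤ 9/2, so |t + 8| ≥ |9| − |t − 1| > 9 − 9/2 = 9/2.
Hence |(-7t + 6)/(t + 8) + 1/9| < 62|t − 1|/(9·(9/2)) = (124/81)|t − 1|, which is < ε once |t − 1| < (81/124)ε.
Take δ = min(9/2, (81/124)ε). Then 0 < |t − 1| < δ forces both bounds, so |(-7t + 6)/(t + 8) + 1/9| < ε.

δ = min(9/2, (81/124)ε)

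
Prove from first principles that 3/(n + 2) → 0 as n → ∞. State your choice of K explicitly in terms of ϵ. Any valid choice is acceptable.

Fix ϵ > 0. For n ≥ 1, |3/(n + 2) − 0| = 3/(n + 2) ≤ 3/n.
We need 3/n < ϵ, i.e. n > 3/ϵ.
Take K = 3/ϵ. If n > K then |3/(n + 2)| ≤ 3/n < ϵ.

K = 3/ϵ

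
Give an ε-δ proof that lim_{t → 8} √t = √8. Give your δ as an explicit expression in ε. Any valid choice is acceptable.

δ = min(8, √8·ε)

Let ε > 0 be given. We want δ > 0 such that 0 < |t − 8| < δ implies |√t − √8| < ε.
Rationalise: √t − √8 = (t − 8)/(√t + √8), so |√t − √8| = |t − 8|/(√t + √8).
Restrict δ ≤ 8 so that |t − 8| < 8 forces t > 0, and then √t + √8 > √8.
Hence |√t − √8| < |t − 8|/√8, which is < ε once |t − 8| < √8·ε.
Take δ = min(8, √8·ε). If 0 < |t − 8| < δ then t > 0 and |√t − √8| < |t − 8|/√8 < ε.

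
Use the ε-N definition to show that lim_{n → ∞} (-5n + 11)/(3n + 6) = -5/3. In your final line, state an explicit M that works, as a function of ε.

M = 7/ε

Let ε > 0 be given. For n ≥ 1, |(-5n + 11)/(3n + 6) + 5/3| = |63|/(3(3n + 6)) = 63/(3(3n + 6)).
Since 3n + 6 ≥ 3n for n ≥ 1, this is ≤ 63/(3·3n) = 7/n.
So |(-5n + 11)/(3n + 6) + 5/3| < ε whenever n > 7/ε.
Take M = 7/ε. If n > M then |(-5n + 11)/(3n + 6) + 5/3| ≤ 7/n < ε.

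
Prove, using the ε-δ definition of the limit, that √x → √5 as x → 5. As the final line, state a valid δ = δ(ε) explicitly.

Fix ε > 0. We want δ > 0 such that 0 < |x − 5| < δ implies |√x − √5| < ε.
Rationalise: √x − √5 = (x − 5)/(√x + √5), so |√x − √5| = |x − 5|/(√x + √5).
Restrict δ ≤ 5 so that |x − 5| < 5 forces x > 0, and then √x + √5 > √5.
Hence |√x − √5| < |x − 5|/√5, which is < ε once |x − 5| < √5·ε.
Take δ = min(5, √5·ε). If 0 < |x − 5| < δ then x > 0 and |√x − √5| < |x − 5|/√5 < ε.

δ = min(5, √5·ε)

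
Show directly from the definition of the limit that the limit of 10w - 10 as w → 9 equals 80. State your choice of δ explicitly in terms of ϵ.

Fix ϵ > 0. We need δ > 0 so that 0 < |w − 9| < δ implies |(10w - 10) − 80| < ϵ.
Since (10w - 10) − 80 = 10(w − 9), we have |(10w - 10) − 80| = 10|w − 9|.
Thus it suffices that |w − 9| < ϵ/10.
Take δ = ϵ/10. If 0 < |w − 9| < δ then |(10w - 10) − 80| = 10|w − 9| < 10·(ϵ/10) = ϵ.

δ = ϵ/10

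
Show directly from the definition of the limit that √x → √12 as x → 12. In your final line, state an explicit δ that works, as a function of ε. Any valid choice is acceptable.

Let ε > 0 be given. We want δ > 0 such that 0 < |x − 12| < δ implies |√x − √12| < ε.
Multiplying by the conjugate, |√x − √12| = |x − 12|/(√x + √12).
Restrict δ ≤ 12 so that |x − 12| < 12 forces x > 0, and then √x + √12 > √12.
Hence |√x − √12| < |x − 12|/√12, which is < ε once |x − 12| < √12·ε.
Take δ = min(12, √12·ε). If 0 < |x − 12| < δ then x > 0 and |√x − √12| < |x − 12|/√12 < ε.

δ = min(12, √12·ε)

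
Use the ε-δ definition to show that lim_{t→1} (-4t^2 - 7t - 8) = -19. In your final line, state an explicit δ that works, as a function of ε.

Let ε > 0 be given. We want δ > 0 such that 0 < |t − 1| < δ implies |(-4t^2 - 7t - 8) + 19| < ε.
(-4t^2 - 7t - 8) + 19 = -4t^2 - 7t + 11 = (t − 1)(-4t - 11).
So |(-4t^2 - 7t - 8) + 19| = |t − 1|·|-4t - 11|.
Require δ ≤ 1. Then |t − 1| < 1 gives |t| < 2, and by the triangle inequality |-4t - 11| ≤ 4·2 + 11 = 19.
Hence |(-4t^2 - 7t - 8) + 19| ≤ 19|t − 1| < ε provided |t − 1| < ε/19.
Choosing δ = min(1, ε/19) ensures both conditions, hence |(-4t^2 - 7t - 8) + 19| < ε.

δ = min(1, ε/19)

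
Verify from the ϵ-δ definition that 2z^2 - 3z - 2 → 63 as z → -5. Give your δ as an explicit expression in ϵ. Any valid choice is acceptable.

Suppose ϵ > 0. We want δ > 0 such that 0 < |z + 5| < δ implies |(2z^2 - 3z - 2) − 63| < ϵ.
(2z^2 - 3z - 2) − 63 = 2z^2 - 3z - 65 = (z + 5)(2z - 13).
So |(2z^2 - 3z - 2) − 63| = |z + 5|·|2z - 13|.
Assume first that |z + 5| < 1, so |z| < 6. Then |2z - 13| ≤ 2·6 + 13 = 25.
Hence |(2z^2 - 3z - 2) − 63| ≤ 25|z + 5| < ϵ provided |z + 5| < ϵ/25.
Choosing δ = min(1, ϵ/25) ensures both conditions, hence |(2z^2 - 3z - 2) − 63| < ϵ.

δ = min(1, ϵ/25)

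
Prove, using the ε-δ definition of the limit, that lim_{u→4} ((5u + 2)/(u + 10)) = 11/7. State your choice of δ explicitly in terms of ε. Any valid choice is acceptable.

δ = min(7, (49/24)ε)

Fix ε > 0. We want δ > 0 with 0 < |u − 4| < δ ⇒ |(5u + 2)/(u + 10) − (11/7)| < ε.
Combining over a common denominator, (5u + 2)/(u + 10) − (11/7) = [(5u + 2)·14 − 22·(u + 10)] / [14·(u + 10)] = 48(u − 4) / (14(u + 10)).
So |(5u + 2)/(u + 10) − (11/7)| = 48|u − 4| / (14·|u + 10|).
Require δ ≤ 7, so |u + 10| ≥ |14| − |u − 4| > 14 − 7 = 7.
Hence |(5u + 2)/(u + 10) − (11/7)| < 48|u − 4|/(14·7) = (24/49)|u − 4|, which is < ε once |u − 4| < (49/24)ε.
Take δ = min(7, (49/24)ε). Then 0 < |u − 4| < δ forces both bounds, so |(5u + 2)/(u + 10) − (11/7)| < ε.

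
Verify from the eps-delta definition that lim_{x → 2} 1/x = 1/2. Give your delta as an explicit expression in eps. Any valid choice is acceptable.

Suppose eps > 0. We seek delta > 0 such that 0 < |x − 2| < delta implies |1/x − (1/2)| < eps.
|1/x − (1/2)| = |2 − x|/(2·|x|) = |x − 2|/(2|x|).
Restrict delta ≤ 1. Then |x − 2| < 1 gives |x| > 1, so 2|x| > 2.
Then |1/x − (1/2)| < |x − 2|/2, which is < eps when |x − 2| < 2eps.
Take delta = min(1, 2eps). Then 0 < |x − 2| < delta gives both |x − 2| < 1 and |x − 2| < 2eps, so |1/x − (1/2)| < eps.

delta = min(1, 2eps)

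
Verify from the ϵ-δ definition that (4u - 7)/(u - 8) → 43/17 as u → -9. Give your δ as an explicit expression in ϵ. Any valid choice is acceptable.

Suppose ϵ > 0. We want δ > 0 with 0 < |u + 9| < δ ⇒ |(4u - 7)/(u - 8) − (43/17)| < ϵ.
Combining over a common denominator, (4u - 7)/(u - 8) − (43/17) = [(4u - 7)·(-17) − (-43)·(u - 8)] / [(-17)·(u - 8)] = -25(u + 9) / ((-17)(u - 8)).
So |(4u - 7)/(u - 8) − (43/17)| = 25|u + 9| / (17·|u − 8|).
Require δ ≤ 17/2, so |u − 8| ≥ |-17| − |u + 9| > 17 − 17/2 = 17/2.
Hence |(4u - 7)/(u - 8) − (43/17)| < 25|u + 9|/(17·(17/2)) = (50/289)|u + 9|, which is < ϵ once |u + 9| < (289/50)ϵ.
Take δ = min(17/2, (289/50)ϵ). Then 0 < |u + 9| < δ forces both bounds, so |(4u - 7)/(u - 8) − (43/17)| < ϵ.

δ = min(17/2, (289/50)ϵ)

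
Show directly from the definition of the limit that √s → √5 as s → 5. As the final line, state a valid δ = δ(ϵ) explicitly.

Let ϵ > 0 be given. We want δ > 0 such that 0 < |s − 5| < δ implies |√s − √5| < ϵ.
Multiplying by the conjugate, |√s − √5| = |s − 5|/(√s + √5).
Restrict δ ≤ 5 so that |s − 5| < 5 forces s > 0, and then √s + √5 > √5.
Hence |√s − √5| < |s − 5|/√5, which is < ϵ once |s − 5| < √5·ϵ.
Take δ = min(5, √5·ϵ). If 0 < |s − 5| < δ then s > 0 and |√s − √5| < |s − 5|/√5 < ϵ.

δ = min(5, √5·ϵ)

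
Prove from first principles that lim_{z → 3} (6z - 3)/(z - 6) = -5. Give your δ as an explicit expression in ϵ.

Suppose ϵ > 0. We want δ > 0 with 0 < |z − 3| < δ ⇒ |(6z - 3)/(z - 6) + 5| < ϵ.
Combining over a common denominator, (6z - 3)/(z - 6) + 5 = [(6z - 3)·(-3) − 15·(z - 6)] / [(-3)·(z - 6)] = -33(z − 3) / ((-3)(z - 6)).
So |(6z - 3)/(z - 6) + 5| = 33|z − 3| / (3·|z − 6|).
Require δ ≤ 3/2, so |z − 6| ≥ |-3| − |z − 3| > 3 − 3/2 = 3/2.
Hence |(6z - 3)/(z - 6) + 5| < 33|z − 3|/(3·(3/2)) = (22/3)|z − 3|, which is < ϵ once |z − 3| < (3/22)ϵ.
Take δ = min(3/2, (3/22)ϵ). Then 0 < |z − 3| < δ forces both bounds, so |(6z - 3)/(z - 6) + 5| < ϵ.

δ = min(3/2, (3/22)ϵ)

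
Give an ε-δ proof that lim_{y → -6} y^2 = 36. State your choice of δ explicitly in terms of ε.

Let ε > 0. We seek δ > 0 with 0 < |y + 6| < δ ⇒ |y^2 − 36| < ε.
Factor: y^2 − 36 = (y + 6)(y - 6), so |y^2 − 36| = |y + 6|·|y - 6|.
Restrict δ ≤ 2. Then |y + 6| < 2 gives |y| < 8, so by the triangle inequality |y - 6| ≤ 8 + 6 = 14.
Hence |y^2 − 36| ≤ 14|y + 6|, which is < ε once |y + 6| < ε/14.
Take δ = min(2, ε/14). If 0 < |y + 6| < δ then both bounds hold and |y^2 − 36| ≤ 14|y + 6| < 14·(ε/14) = ε.

δ = min(2, ε/14)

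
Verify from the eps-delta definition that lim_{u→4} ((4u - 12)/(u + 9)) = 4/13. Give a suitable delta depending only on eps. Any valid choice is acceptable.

delta = min(13/2, (169/96)eps)

Fix eps > 0. We want delta > 0 with 0 < |u − 4| < delta ⇒ |(4u - 12)/(u + 9) − (4/13)| < eps.
Combining over a common denominator, (4u - 12)/(u + 9) − (4/13) = [(4u - 12)·13 − 4·(u + 9)] / [13·(u + 9)] = 48(u − 4) / (13(u + 9)).
So |(4u - 12)/(u + 9) − (4/13)| = 48|u − 4| / (13·|u + 9|).
Restrict delta ≤ 13/2. Then |u − 4| < 13/2 gives |u + 9| = |(u − 4) + 13| ≥ 13 − 13/2 = 13/2.
Hence |(4u - 12)/(u + 9) − (4/13)| < 48|u − 4|/(13·(13/2)) = (96/169)|u − 4|, which is < eps once |u − 4| < (169/96)eps.
Take delta = min(13/2, (169/96)eps). Then 0 < |u − 4| < delta forces both bounds, so |(4u - 12)/(u + 9) − (4/13)| < eps.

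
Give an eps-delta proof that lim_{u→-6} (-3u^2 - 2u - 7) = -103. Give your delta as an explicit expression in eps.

delta = min(2, eps/40)

Let eps > 0. We want delta > 0 such that 0 < |u + 6| < delta implies |(-3u^2 - 2u - 7) + 103| < eps.
(-3u^2 - 2u - 7) + 103 = -3u^2 - 2u + 96 = (u + 6)(-3u + 16).
So |(-3u^2 - 2u - 7) + 103| = |u + 6|·|-3u + 16|.
Assume first that |u + 6| < 2, so |u| < 8. Then |-3u + 16| ≤ 3·8 + 16 = 40.
Hence |(-3u^2 - 2u - 7) + 103| ≤ 40|u + 6| < eps provided |u + 6| < eps/40.
Take delta = min(2, eps/40). Then 0 < |u + 6| < delta gives both |u + 6| < 2 and |u + 6| < eps/40, so |(-3u^2 - 2u - 7) + 103| < eps.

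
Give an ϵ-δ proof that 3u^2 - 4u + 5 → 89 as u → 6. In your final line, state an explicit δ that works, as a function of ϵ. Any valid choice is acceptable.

Let ϵ > 0. We want δ > 0 such that 0 < |u − 6| < δ implies |(3u^2 - 4u + 5) − 89| < ϵ.
(3u^2 - 4u + 5) − 89 = 3u^2 - 4u - 84 = (u − 6)(3u + 14).
So |(3u^2 - 4u + 5) − 89| = |u − 6|·|3u + 14|.
Require δ ≤ 2. Then |u − 6| < 2 gives |u| < 8, and by the triangle inequality |3u + 14| ≤ 3·8 + 14 = 38.
Hence |(3u^2 - 4u + 5) − 89| ≤ 38|u − 6| < ϵ provided |u − 6| < ϵ/38.
Choosing δ = min(2, ϵ/38) ensures both conditions, hence |(3u^2 - 4u + 5) − 89| < ϵ.

δ = min(2, ϵ/38)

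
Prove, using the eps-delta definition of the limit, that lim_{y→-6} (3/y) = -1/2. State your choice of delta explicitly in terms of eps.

Let eps > 0 be given. We seek delta > 0 such that 0 < |y + 6| < delta implies |3/y + 1/2| < eps.
|3/y + 1/2| = 3·|-6 − y|/(6·|y|) = 3|y + 6|/(6|y|).
Require delta ≤ 3 so that |y| > 6 − 3 = 3, hence 6|y| > 18.
Then |3/y + 1/2| < 3|y + 6|/18, which is < eps when |y + 6| < 6eps.
Take delta = min(3, 6eps). Then 0 < |y + 6| < delta gives both |y + 6| < 3 and |y + 6| < 6eps, so |3/y + 1/2| < eps.

delta = min(3, 6eps)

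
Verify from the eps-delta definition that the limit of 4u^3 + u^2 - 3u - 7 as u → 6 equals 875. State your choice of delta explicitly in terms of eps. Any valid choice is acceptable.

delta = min(2, eps/603)

Suppose eps > 0. We want delta > 0 such that 0 < |u − 6| < delta implies |(4u^3 + u^2 - 3u - 7) − 875| < eps.
(4u^3 + u^2 - 3u - 7) − 875 = 4u^3 + u^2 - 3u - 882 = (u − 6)(4u^2 + 25u + 147).
So |(4u^3 + u^2 - 3u - 7) − 875| = |u − 6|·|4u^2 + 25u + 147|.
Assume first that |u − 6| < 2, so |u| < 8. Then |4u^2 + 25u + 147| ≤ 4·8^2 + 25·8 + 147 = 603.
Hence |(4u^3 + u^2 - 3u - 7) − 875| ≤ 603|u − 6| < eps provided |u − 6| < eps/603.
Choosing delta = min(2, eps/603) ensures both conditions, hence |(4u^3 + u^2 - 3u - 7) − 875| < eps.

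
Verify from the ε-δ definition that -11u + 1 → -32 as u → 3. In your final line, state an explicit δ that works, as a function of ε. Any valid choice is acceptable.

Let ε > 0 be given. We need δ > 0 so that 0 < |u − 3| < δ implies |(-11u + 1) + 32| < ε.
Since (-11u + 1) + 32 = -11(u − 3), we have |(-11u + 1) + 32| = 11|u − 3|.
Thus it suffices that |u − 3| < ε/11.
Take δ = ε/11. If 0 < |u − 3| < δ then |(-11u + 1) + 32| = 11|u − 3| < 11·(ε/11) = ε.

δ = ε/11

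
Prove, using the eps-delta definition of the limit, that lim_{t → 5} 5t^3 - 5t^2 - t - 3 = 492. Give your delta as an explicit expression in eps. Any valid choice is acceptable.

Let eps > 0. We want delta > 0 such that 0 < |t − 5| < delta implies |(5t^3 - 5t^2 - t - 3) − 492| < eps.
(5t^3 - 5t^2 - t - 3) − 492 = 5t^3 - 5t^2 - t - 495 = (t − 5)(5t^2 + 20t + 99).
So |(5t^3 - 5t^2 - t - 3) − 492| = |t − 5|·|5t^2 + 20t + 99|.
Assume first that |t − 5| < 2, so |t| < 7. Then |5t^2 + 20t + 99| ≤ 5·7^2 + 20·7 + 99 = 484.
Hence |(5t^3 - 5t^2 - t - 3) − 492| ≤ 484|t − 5| < eps provided |t − 5| < eps/484.
Take delta = min(2, eps/484). Then 0 < |t − 5| < delta gives both |t − 5| < 2 and |t − 5| < eps/484, so |(5t^3 - 5t^2 - t - 3) − 492| < eps.

delta = min(2, eps/484)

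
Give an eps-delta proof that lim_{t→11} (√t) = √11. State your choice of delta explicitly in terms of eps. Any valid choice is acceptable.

delta = min(11, √11·eps)

Let eps > 0 be given. We want delta > 0 such that 0 < |t − 11| < delta implies |√t − √11| < eps.
Multiplying by the conjugate, |√t − √11| = |t − 11|/(√t + √11).
Restrict delta ≤ 11 so that |t − 11| < 11 forces t > 0, and then √t + √11 > √11.
Hence |√t − √11| < |t − 11|/√11, which is < eps once |t − 11| < √11·eps.
Take delta = min(11, √11·eps). If 0 < |t − 11| < delta then t > 0 and |√t − √11| < |t − 11|/√11 < eps.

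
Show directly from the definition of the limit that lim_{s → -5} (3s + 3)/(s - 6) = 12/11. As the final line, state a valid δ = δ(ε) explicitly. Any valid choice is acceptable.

Suppose ε > 0. We want δ > 0 with 0 < |s + 5| < δ ⇒ |(3s + 3)/(s - 6) − (12/11)| < ε.
Combining over a common denominator, (3s + 3)/(s - 6) − (12/11) = [(3s + 3)·(-11) − (-12)·(s - 6)] / [(-11)·(s - 6)] = -21(s + 5) / ((-11)(s - 6)).
So |(3s + 3)/(s - 6) − (12/11)| = 21|s + 5| / (11·|s − 6|).
Require δ ≤ 11/2, so |s − 6| ≥ |-11| − |s + 5| > 11 − 11/2 = 11/2.
Hence |(3s + 3)/(s - 6) − (12/11)| < 21|s + 5|/(11·(11/2)) = (42/121)|s + 5|, which is < ε once |s + 5| < (121/42)ε.
Take δ = min(11/2, (121/42)ε). Then 0 < |s + 5| < δ forces both bounds, so |(3s + 3)/(s - 6) − (12/11)| < ε.

δ = min(11/2, (121/42)ε)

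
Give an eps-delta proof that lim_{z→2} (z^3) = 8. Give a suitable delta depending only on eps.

delta = min(1, eps/19)

Fix eps > 0. We seek delta > 0 with 0 < |z − 2| < delta ⇒ |z^3 − 8| < eps.
Factor: z^3 − 8 = (z − 2)(z^2 + 2z + 4), so |z^3 − 8| = |z − 2|·|z^2 + 2z + 4|.
Restrict delta ≤ 1. Then |z − 2| < 1 gives |z| < 3, so by the triangle inequality |z^2 + 2z + 4| ≤ 3^2 + 2·3 + 4 = 19.
Hence |z^3 − 8| ≤ 19|z − 2|, which is < eps once |z − 2| < eps/19.
Take delta = min(1, eps/19). If 0 < |z − 2| < delta then both bounds hold and |z^3 − 8| ≤ 19|z − 2| < 19·(eps/19) = eps.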